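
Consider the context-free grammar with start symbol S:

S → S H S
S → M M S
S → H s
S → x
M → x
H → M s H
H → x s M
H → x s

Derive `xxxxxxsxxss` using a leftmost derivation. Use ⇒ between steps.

S ⇒ SHS   [S → S H S]
SHS ⇒ MMSHS   [S → M M S]
MMSHS ⇒ xMSHS   [M → x]
xMSHS ⇒ xxSHS   [M → x]
xxSHS ⇒ xxMMSHS   [S → M M S]
xxMMSHS ⇒ xxxMSHS   [M → x]
xxxMSHS ⇒ xxxxSHS   [M → x]
xxxxSHS ⇒ xxxxxHS   [S → x]
xxxxxHS ⇒ xxxxxxsMS   [H → x s M]
xxxxxxsMS ⇒ xxxxxxsxS   [M → x]
xxxxxxsxS ⇒ xxxxxxsxHs   [S → H s]
xxxxxxsxHs ⇒ xxxxxxsxxss   [H → x s]

S ⇒ SHS ⇒ MMSHS ⇒ xMSHS ⇒ xxSHS ⇒ xxMMSHS ⇒ xxxMSHS ⇒ xxxxSHS ⇒ xxxxxHS ⇒ xxxxxxsMS ⇒ xxxxxxsxS ⇒ xxxxxxsxHs ⇒ xxxxxxsxxss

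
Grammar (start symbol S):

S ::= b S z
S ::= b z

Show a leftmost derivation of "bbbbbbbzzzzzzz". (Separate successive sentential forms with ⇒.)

S ⇒ bSz   [S ::= b S z]
bSz ⇒ bbSzz   [S ::= b S z]
bbSzz ⇒ bbbSzzz   [S ::= b S z]
bbbSzzz ⇒ bbbbSzzzz   [S ::= b S z]
bbbbSzzzz ⇒ bbbbbSzzzzz   [S ::= b S z]
bbbbbSzzzzz ⇒ bbbbbbSzzzzzz   [S ::= b S z]
bbbbbbSzzzzzz ⇒ bbbbbbbzzzzzzz   [S ::= b z]

S⇒bSz⇒bbSzz⇒bbbSzzz⇒bbbbSzzzz⇒bbbbbSzzzzz⇒bbbbbbSzzzzzz⇒bbbbbbbzzzzzzz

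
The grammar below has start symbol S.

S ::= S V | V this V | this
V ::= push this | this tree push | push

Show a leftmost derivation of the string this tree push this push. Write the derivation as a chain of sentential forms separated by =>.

S => V this V   [S ::= V this V]
V this V => this tree push this V   [V ::= this tree push]
this tree push this V => this tree push this push   [V ::= push]

S => V this V => this tree push this V => this tree push this push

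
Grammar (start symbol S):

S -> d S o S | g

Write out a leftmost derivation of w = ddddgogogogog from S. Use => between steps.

S => dSoS => ddSoSoS => dddSoSoSoS => ddddSoSoSoSoS => ddddgoSoSoSoS => ddddgogoSoSoS => ddddgogogoSoS => ddddgogogogoS => ddddgogogogog

S => dSoS   [S -> d S o S]
dSoS => ddSoSoS   [S -> d S o S]
ddSoSoS => dddSoSoSoS   [S -> d S o S]
dddSoSoSoS => ddddSoSoSoSoS   [S -> d S o S]
ddddSoSoSoSoS => ddddgoSoSoSoS   [S -> g]
ddddgoSoSoSoS => ddddgogoSoSoS   [S -> g]
ddddgogoSoSoS => ddddgogogoSoS   [S -> g]
ddddgogogoSoS => ddddgogogogoS   [S -> g]
ddddgogogogoS => ddddgogogogog   [S -> g]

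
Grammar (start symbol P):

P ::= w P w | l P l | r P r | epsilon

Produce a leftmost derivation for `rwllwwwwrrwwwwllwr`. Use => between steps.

P => rPr   [P ::= r P r]
rPr => rwPwr   [P ::= w P w]
rwPwr => rwlPlwr   [P ::= l P l]
rwlPlwr => rwllPllwr   [P ::= l P l]
rwllPllwr => rwllwPwllwr   [P ::= w P w]
rwllwPwllwr => rwllwwPwwllwr   [P ::= w P w]
rwllwwPwwllwr => rwllwwwPwwwllwr   [P ::= w P w]
rwllwwwPwwwllwr => rwllwwwwPwwwwllwr   [P ::= w P w]
rwllwwwwPwwwwllwr => rwllwwwwrPrwwwwllwr   [P ::= r P r]
rwllwwwwrPrwwwwllwr => rwllwwwwrrwwwwllwr   [P ::= epsilon]

P=>rPr=>rwPwr=>rwlPlwr=>rwllPllwr=>rwllwPwllwr=>rwllwwPwwllwr=>rwllwwwPwwwllwr=>rwllwwwwPwwwwllwr=>rwllwwwwrPrwwwwllwr=>rwllwwwwrrwwwwllwr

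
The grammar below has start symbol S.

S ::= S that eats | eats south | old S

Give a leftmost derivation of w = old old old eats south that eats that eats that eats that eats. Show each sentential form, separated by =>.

S => S that eats => S that eats that eats => S that eats that eats that eats => S that eats that eats that eats that eats => old S that eats that eats that eats that eats => old old S that eats that eats that eats that eats => old old old S that eats that eats that eats that eats => old old old eats south that eats that eats that eats that eats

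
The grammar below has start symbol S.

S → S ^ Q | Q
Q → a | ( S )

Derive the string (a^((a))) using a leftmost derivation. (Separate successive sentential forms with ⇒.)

S ⇒ Q   [S → Q]
Q ⇒ (S)   [Q → ( S )]
(S) ⇒ (S^Q)   [S → S ^ Q]
(S^Q) ⇒ (Q^Q)   [S → Q]
(Q^Q) ⇒ (a^Q)   [Q → a]
(a^Q) ⇒ (a^(S))   [Q → ( S )]
(a^(S)) ⇒ (a^(Q))   [S → Q]
(a^(Q)) ⇒ (a^((S)))   [Q → ( S )]
(a^((S))) ⇒ (a^((Q)))   [S → Q]
(a^((Q))) ⇒ (a^((a)))   [Q → a]

S⇒Q⇒(S)⇒(S^Q)⇒(Q^Q)⇒(a^Q)⇒(a^(S))⇒(a^(Q))⇒(a^((S)))⇒(a^((Q)))⇒(a^((a)))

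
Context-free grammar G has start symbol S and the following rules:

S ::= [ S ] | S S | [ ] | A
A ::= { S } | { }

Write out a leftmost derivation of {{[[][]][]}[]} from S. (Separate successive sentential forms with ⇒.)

S ⇒ A   [S ::= A]
A ⇒ {S}   [A ::= { S }]
{S} ⇒ {SS}   [S ::= S S]
{SS} ⇒ {AS}   [S ::= A]
{AS} ⇒ {{S}S}   [A ::= { S }]
{{S}S} ⇒ {{SS}S}   [S ::= S S]
{{SS}S} ⇒ {{[S]S}S}   [S ::= [ S ]]
{{[S]S}S} ⇒ {{[SS]S}S}   [S ::= S S]
{{[SS]S}S} ⇒ {{[[]S]S}S}   [S ::= [ ]]
{{[[]S]S}S} ⇒ {{[[][]]S}S}   [S ::= [ ]]
{{[[][]]S}S} ⇒ {{[[][]][]}S}   [S ::= [ ]]
{{[[][]][]}S} ⇒ {{[[][]][]}[]}   [S ::= [ ]]

S ⇒ A ⇒ {S} ⇒ {SS} ⇒ {AS} ⇒ {{S}S} ⇒ {{SS}S} ⇒ {{[S]S}S} ⇒ {{[SS]S}S} ⇒ {{[[]S]S}S} ⇒ {{[[][]]S}S} ⇒ {{[[][]][]}S} ⇒ {{[[][]][]}[]}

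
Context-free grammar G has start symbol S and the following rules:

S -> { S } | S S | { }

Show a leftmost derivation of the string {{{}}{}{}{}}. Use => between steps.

S => {S}   [S -> { S }]
{S} => {SS}   [S -> S S]
{SS} => {SSS}   [S -> S S]
{SSS} => {SSSS}   [S -> S S]
{SSSS} => {{S}SSS}   [S -> { S }]
{{S}SSS} => {{{}}SSS}   [S -> { }]
{{{}}SSS} => {{{}}{}SS}   [S -> { }]
{{{}}{}SS} => {{{}}{}{}S}   [S -> { }]
{{{}}{}{}S} => {{{}}{}{}{}}   [S -> { }]

S=>{S}=>{SS}=>{SSS}=>{SSSS}=>{{S}SSS}=>{{{}}SSS}=>{{{}}{}SS}=>{{{}}{}{}S}=>{{{}}{}{}{}}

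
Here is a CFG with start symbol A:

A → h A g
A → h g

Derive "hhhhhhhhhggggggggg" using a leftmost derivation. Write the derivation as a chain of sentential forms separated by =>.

A => hAg => hhAgg => hhhAggg => hhhhAgggg => hhhhhAggggg => hhhhhhAgggggg => hhhhhhhAggggggg => hhhhhhhhAgggggggg => hhhhhhhhhggggggggg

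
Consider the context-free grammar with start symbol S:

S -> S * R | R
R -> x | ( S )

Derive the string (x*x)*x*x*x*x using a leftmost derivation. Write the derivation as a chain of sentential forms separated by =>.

S => S*R => S*R*R => S*R*R*R => S*R*R*R*R => R*R*R*R*R => (S)*R*R*R*R => (S*R)*R*R*R*R => (R*R)*R*R*R*R => (x*R)*R*R*R*R => (x*x)*R*R*R*R => (x*x)*x*R*R*R => (x*x)*x*x*R*R => (x*x)*x*x*x*R => (x*x)*x*x*x*x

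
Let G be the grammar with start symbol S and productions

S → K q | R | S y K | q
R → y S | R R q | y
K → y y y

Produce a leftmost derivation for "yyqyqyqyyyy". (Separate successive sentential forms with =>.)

S => SyK   [S → S y K]
SyK => RyK   [S → R]
RyK => RRqyK   [R → R R q]
RRqyK => RRqRqyK   [R → R R q]
RRqRqyK => RRqRqRqyK   [R → R R q]
RRqRqRqyK => yRqRqRqyK   [R → y]
yRqRqRqyK => yyqRqRqyK   [R → y]
yyqRqRqyK => yyqyqRqyK   [R → y]
yyqyqRqyK => yyqyqyqyK   [R → y]
yyqyqyqyK => yyqyqyqyyyy   [K → y y y]

S => SyK => RyK => RRqyK => RRqRqyK => RRqRqRqyK => yRqRqRqyK => yyqRqRqyK => yyqyqRqyK => yyqyqyqyK => yyqyqyqyyyy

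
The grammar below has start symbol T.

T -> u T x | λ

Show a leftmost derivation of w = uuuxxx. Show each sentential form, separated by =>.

T => uTx   [T -> u T x]
uTx => uuTxx   [T -> u T x]
uuTxx => uuuTxxx   [T -> u T x]
uuuTxxx => uuuxxx   [T -> λ]

T => uTx => uuTxx => uuuTxxx => uuuxxx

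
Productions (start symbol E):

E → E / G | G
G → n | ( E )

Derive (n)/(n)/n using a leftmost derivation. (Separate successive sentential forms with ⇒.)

E ⇒ E/G ⇒ E/G/G ⇒ G/G/G ⇒ (E)/G/G ⇒ (G)/G/G ⇒ (n)/G/G ⇒ (n)/(E)/G ⇒ (n)/(G)/G ⇒ (n)/(n)/G ⇒ (n)/(n)/n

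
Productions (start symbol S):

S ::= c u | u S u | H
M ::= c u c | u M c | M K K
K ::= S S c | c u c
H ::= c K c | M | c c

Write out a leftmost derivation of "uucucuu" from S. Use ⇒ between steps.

S⇒uSu⇒uuSuu⇒uuHuu⇒uuMuu⇒uucucuu

S ⇒ uSu   [S ::= u S u]
uSu ⇒ uuSuu   [S ::= u S u]
uuSuu ⇒ uuHuu   [S ::= H]
uuHuu ⇒ uuMuu   [H ::= M]
uuMuu ⇒ uucucuu   [M ::= c u c]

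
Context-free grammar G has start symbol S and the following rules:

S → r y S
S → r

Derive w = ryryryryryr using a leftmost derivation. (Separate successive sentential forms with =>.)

S => ryS   [S → r y S]
ryS => ryryS   [S → r y S]
ryryS => ryryryS   [S → r y S]
ryryryS => ryryryryS   [S → r y S]
ryryryryS => ryryryryryS   [S → r y S]
ryryryryryS => ryryryryryr   [S → r]

S => ryS => ryryS => ryryryS => ryryryryS => ryryryryryS => ryryryryryr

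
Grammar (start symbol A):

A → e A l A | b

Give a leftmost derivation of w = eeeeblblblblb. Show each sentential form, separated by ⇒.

A ⇒ eAlA ⇒ eeAlAlA ⇒ eeeAlAlAlA ⇒ eeeeAlAlAlAlA ⇒ eeeeblAlAlAlA ⇒ eeeeblblAlAlA ⇒ eeeeblblblAlA ⇒ eeeeblblblblA ⇒ eeeeblblblblb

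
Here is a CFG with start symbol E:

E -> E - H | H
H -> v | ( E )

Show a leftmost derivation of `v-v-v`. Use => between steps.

E => E-H => E-H-H => H-H-H => v-H-H => v-v-H => v-v-v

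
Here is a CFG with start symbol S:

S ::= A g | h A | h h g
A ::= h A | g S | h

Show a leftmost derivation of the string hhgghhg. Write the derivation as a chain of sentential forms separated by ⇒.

S ⇒ hA ⇒ hhA ⇒ hhgS ⇒ hhgAg ⇒ hhggSg ⇒ hhgghAg ⇒ hhgghhg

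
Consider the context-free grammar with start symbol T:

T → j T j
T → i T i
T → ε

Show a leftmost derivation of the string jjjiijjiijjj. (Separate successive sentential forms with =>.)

T => jTj => jjTjj => jjjTjjj => jjjiTijjj => jjjiiTiijjj => jjjiijTjiijjj => jjjiijjiijjj

T => jTj   [T → j T j]
jTj => jjTjj   [T → j T j]
jjTjj => jjjTjjj   [T → j T j]
jjjTjjj => jjjiTijjj   [T → i T i]
jjjiTijjj => jjjiiTiijjj   [T → i T i]
jjjiiTiijjj => jjjiijTjiijjj   [T → j T j]
jjjiijTjiijjj => jjjiijjiijjj   [T → ε]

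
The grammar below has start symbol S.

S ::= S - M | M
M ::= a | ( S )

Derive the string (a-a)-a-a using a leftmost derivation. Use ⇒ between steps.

S⇒S-M⇒S-M-M⇒M-M-M⇒(S)-M-M⇒(S-M)-M-M⇒(M-M)-M-M⇒(a-M)-M-M⇒(a-a)-M-M⇒(a-a)-a-M⇒(a-a)-a-a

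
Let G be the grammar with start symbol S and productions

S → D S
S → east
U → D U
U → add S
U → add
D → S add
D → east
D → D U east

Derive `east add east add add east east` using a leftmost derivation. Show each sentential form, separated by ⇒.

S ⇒ D S ⇒ D U east S ⇒ S add U east S ⇒ D S add U east S ⇒ S add S add U east S ⇒ east add S add U east S ⇒ east add east add U east S ⇒ east add east add add east S ⇒ east add east add add east east

S ⇒ D S   [S → D S]
D S ⇒ D U east S   [D → D U east]
D U east S ⇒ S add U east S   [D → S add]
S add U east S ⇒ D S add U east S   [S → D S]
D S add U east S ⇒ S add S add U east S   [D → S add]
S add S add U east S ⇒ east add S add U east S   [S → east]
east add S add U east S ⇒ east add east add U east S   [S → east]
east add east add U east S ⇒ east add east add add east S   [U → add]
east add east add add east S ⇒ east add east add add east east   [S → east]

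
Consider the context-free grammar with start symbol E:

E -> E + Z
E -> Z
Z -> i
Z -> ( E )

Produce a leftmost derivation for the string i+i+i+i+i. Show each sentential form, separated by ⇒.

E ⇒ E+Z   [E -> E + Z]
E+Z ⇒ E+Z+Z   [E -> E + Z]
E+Z+Z ⇒ E+Z+Z+Z   [E -> E + Z]
E+Z+Z+Z ⇒ E+Z+Z+Z+Z   [E -> E + Z]
E+Z+Z+Z+Z ⇒ Z+Z+Z+Z+Z   [E -> Z]
Z+Z+Z+Z+Z ⇒ i+Z+Z+Z+Z   [Z -> i]
i+Z+Z+Z+Z ⇒ i+i+Z+Z+Z   [Z -> i]
i+i+Z+Z+Z ⇒ i+i+i+Z+Z   [Z -> i]
i+i+i+Z+Z ⇒ i+i+i+i+Z   [Z -> i]
i+i+i+i+Z ⇒ i+i+i+i+i   [Z -> i]

E⇒E+Z⇒E+Z+Z⇒E+Z+Z+Z⇒E+Z+Z+Z+Z⇒Z+Z+Z+Z+Z⇒i+Z+Z+Z+Z⇒i+i+Z+Z+Z⇒i+i+i+Z+Z⇒i+i+i+i+Z⇒i+i+i+i+i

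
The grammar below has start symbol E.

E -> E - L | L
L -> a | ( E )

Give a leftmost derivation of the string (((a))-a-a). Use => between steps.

E=>L=>(E)=>(E-L)=>(E-L-L)=>(L-L-L)=>((E)-L-L)=>((L)-L-L)=>(((E))-L-L)=>(((L))-L-L)=>(((a))-L-L)=>(((a))-a-L)=>(((a))-a-a)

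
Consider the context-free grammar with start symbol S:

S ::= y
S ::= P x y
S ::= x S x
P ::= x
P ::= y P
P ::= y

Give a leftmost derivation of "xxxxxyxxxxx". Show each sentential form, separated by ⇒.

S⇒xSx⇒xxSxx⇒xxxSxxx⇒xxxxSxxxx⇒xxxxxSxxxxx⇒xxxxxyxxxxx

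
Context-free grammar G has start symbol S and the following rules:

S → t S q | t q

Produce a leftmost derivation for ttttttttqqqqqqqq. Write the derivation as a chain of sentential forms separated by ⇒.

S⇒tSq⇒ttSqq⇒tttSqqq⇒ttttSqqqq⇒tttttSqqqqq⇒ttttttSqqqqqq⇒tttttttSqqqqqqq⇒ttttttttqqqqqqqq

S ⇒ tSq   [S → t S q]
tSq ⇒ ttSqq   [S → t S q]
ttSqq ⇒ tttSqqq   [S → t S q]
tttSqqq ⇒ ttttSqqqq   [S → t S q]
ttttSqqqq ⇒ tttttSqqqqq   [S → t S q]
tttttSqqqqq ⇒ ttttttSqqqqqq   [S → t S q]
ttttttSqqqqqq ⇒ tttttttSqqqqqqq   [S → t S q]
tttttttSqqqqqqq ⇒ ttttttttqqqqqqqq   [S → t q]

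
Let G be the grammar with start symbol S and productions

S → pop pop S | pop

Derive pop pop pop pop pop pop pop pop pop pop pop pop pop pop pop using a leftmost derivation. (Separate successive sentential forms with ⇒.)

S ⇒ pop pop S   [S → pop pop S]
pop pop S ⇒ pop pop pop pop S   [S → pop pop S]
pop pop pop pop S ⇒ pop pop pop pop pop pop S   [S → pop pop S]
pop pop pop pop pop pop S ⇒ pop pop pop pop pop pop pop pop S   [S → pop pop S]
pop pop pop pop pop pop pop pop S ⇒ pop pop pop pop pop pop pop pop pop pop S   [S → pop pop S]
pop pop pop pop pop pop pop pop pop pop S ⇒ pop pop pop pop pop pop pop pop pop pop pop pop S   [S → pop pop S]
pop pop pop pop pop pop pop pop pop pop pop pop S ⇒ pop pop pop pop pop pop pop pop pop pop pop pop pop pop S   [S → pop pop S]
pop pop pop pop pop pop pop pop pop pop pop pop pop pop S ⇒ pop pop pop pop pop pop pop pop pop pop pop pop pop pop pop   [S → pop]

S ⇒ pop pop S ⇒ pop pop pop pop S ⇒ pop pop pop pop pop pop S ⇒ pop pop pop pop pop pop pop pop S ⇒ pop pop pop pop pop pop pop pop pop pop S ⇒ pop pop pop pop pop pop pop pop pop pop pop pop S ⇒ pop pop pop pop pop pop pop pop pop pop pop pop pop pop S ⇒ pop pop pop pop pop pop pop pop pop pop pop pop pop pop pop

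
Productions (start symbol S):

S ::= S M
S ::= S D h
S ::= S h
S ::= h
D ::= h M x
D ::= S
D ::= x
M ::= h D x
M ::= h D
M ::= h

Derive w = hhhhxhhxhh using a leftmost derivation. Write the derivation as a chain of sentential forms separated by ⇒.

S⇒SM⇒SDhM⇒SDhDhM⇒hDhDhM⇒hShDhM⇒hhhDhM⇒hhhShM⇒hhhSMhM⇒hhhSDhMhM⇒hhhhDhMhM⇒hhhhxhMhM⇒hhhhxhhDhM⇒hhhhxhhxhM⇒hhhhxhhxhh

S ⇒ SM   [S ::= S M]
SM ⇒ SDhM   [S ::= S D h]
SDhM ⇒ SDhDhM   [S ::= S D h]
SDhDhM ⇒ hDhDhM   [S ::= h]
hDhDhM ⇒ hShDhM   [D ::= S]
hShDhM ⇒ hhhDhM   [S ::= h]
hhhDhM ⇒ hhhShM   [D ::= S]
hhhShM ⇒ hhhSMhM   [S ::= S M]
hhhSMhM ⇒ hhhSDhMhM   [S ::= S D h]
hhhSDhMhM ⇒ hhhhDhMhM   [S ::= h]
hhhhDhMhM ⇒ hhhhxhMhM   [D ::= x]
hhhhxhMhM ⇒ hhhhxhhDhM   [M ::= h D]
hhhhxhhDhM ⇒ hhhhxhhxhM   [D ::= x]
hhhhxhhxhM ⇒ hhhhxhhxhh   [M ::= h]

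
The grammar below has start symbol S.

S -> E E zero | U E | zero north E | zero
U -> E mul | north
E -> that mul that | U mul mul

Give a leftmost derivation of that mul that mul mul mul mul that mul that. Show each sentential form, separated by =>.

S => U E   [S -> U E]
U E => E mul E   [U -> E mul]
E mul E => U mul mul mul E   [E -> U mul mul]
U mul mul mul E => E mul mul mul mul E   [U -> E mul]
E mul mul mul mul E => that mul that mul mul mul mul E   [E -> that mul that]
that mul that mul mul mul mul E => that mul that mul mul mul mul that mul that   [E -> that mul that]

S => U E => E mul E => U mul mul mul E => E mul mul mul mul E => that mul that mul mul mul mul E => that mul that mul mul mul mul that mul that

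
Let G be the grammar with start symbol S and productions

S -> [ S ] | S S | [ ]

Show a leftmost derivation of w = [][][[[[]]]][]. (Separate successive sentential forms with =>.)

S => SS => []S => []SS => [][]S => [][]SS => [][][S]S => [][][[S]]S => [][][[[S]]]S => [][][[[[]]]]S => [][][[[[]]]][]

S => SS   [S -> S S]
SS => []S   [S -> [ ]]
[]S => []SS   [S -> S S]
[]SS => [][]S   [S -> [ ]]
[][]S => [][]SS   [S -> S S]
[][]SS => [][][S]S   [S -> [ S ]]
[][][S]S => [][][[S]]S   [S -> [ S ]]
[][][[S]]S => [][][[[S]]]S   [S -> [ S ]]
[][][[[S]]]S => [][][[[[]]]]S   [S -> [ ]]
[][][[[[]]]]S => [][][[[[]]]][]   [S -> [ ]]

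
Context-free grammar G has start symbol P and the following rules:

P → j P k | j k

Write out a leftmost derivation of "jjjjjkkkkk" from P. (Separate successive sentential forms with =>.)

P => jPk   [P → j P k]
jPk => jjPkk   [P → j P k]
jjPkk => jjjPkkk   [P → j P k]
jjjPkkk => jjjjPkkkk   [P → j P k]
jjjjPkkkk => jjjjjkkkkk   [P → j k]

P => jPk => jjPkk => jjjPkkk => jjjjPkkkk => jjjjjkkkkk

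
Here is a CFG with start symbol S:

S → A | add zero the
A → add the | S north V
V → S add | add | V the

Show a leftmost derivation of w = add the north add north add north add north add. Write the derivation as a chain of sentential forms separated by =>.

S => A => S north V => A north V => S north V north V => A north V north V => S north V north V north V => A north V north V north V => S north V north V north V north V => A north V north V north V north V => add the north V north V north V north V => add the north add north V north V north V => add the north add north add north V north V => add the north add north add north add north V => add the north add north add north add north add

S => A   [S → A]
A => S north V   [A → S north V]
S north V => A north V   [S → A]
A north V => S north V north V   [A → S north V]
S north V north V => A north V north V   [S → A]
A north V north V => S north V north V north V   [A → S north V]
S north V north V north V => A north V north V north V   [S → A]
A north V north V north V => S north V north V north V north V   [A → S north V]
S north V north V north V north V => A north V north V north V north V   [S → A]
A north V north V north V north V => add the north V north V north V north V   [A → add the]
add the north V north V north V north V => add the north add north V north V north V   [V → add]
add the north add north V north V north V => add the north add north add north V north V   [V → add]
add the north add north add north V north V => add the north add north add north add north V   [V → add]
add the north add north add north add north V => add the north add north add north add north add   [V → add]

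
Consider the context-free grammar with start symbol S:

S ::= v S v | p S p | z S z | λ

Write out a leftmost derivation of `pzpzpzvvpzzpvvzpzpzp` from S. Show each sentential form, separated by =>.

S => pSp => pzSzp => pzpSpzp => pzpzSzpzp => pzpzpSpzpzp => pzpzpzSzpzpzp => pzpzpzvSvzpzpzp => pzpzpzvvSvvzpzpzp => pzpzpzvvpSpvvzpzpzp => pzpzpzvvpzSzpvvzpzpzp => pzpzpzvvpzzpvvzpzpzp

S => pSp   [S ::= p S p]
pSp => pzSzp   [S ::= z S z]
pzSzp => pzpSpzp   [S ::= p S p]
pzpSpzp => pzpzSzpzp   [S ::= z S z]
pzpzSzpzp => pzpzpSpzpzp   [S ::= p S p]
pzpzpSpzpzp => pzpzpzSzpzpzp   [S ::= z S z]
pzpzpzSzpzpzp => pzpzpzvSvzpzpzp   [S ::= v S v]
pzpzpzvSvzpzpzp => pzpzpzvvSvvzpzpzp   [S ::= v S v]
pzpzpzvvSvvzpzpzp => pzpzpzvvpSpvvzpzpzp   [S ::= p S p]
pzpzpzvvpSpvvzpzpzp => pzpzpzvvpzSzpvvzpzpzp   [S ::= z S z]
pzpzpzvvpzSzpvvzpzpzp => pzpzpzvvpzzpvvzpzpzp   [S ::= λ]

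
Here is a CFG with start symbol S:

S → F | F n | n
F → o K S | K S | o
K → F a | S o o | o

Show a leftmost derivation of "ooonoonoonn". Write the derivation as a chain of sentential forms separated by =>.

S => Fn => KSn => SooSn => FooSn => oKSooSn => oSooSooSn => oFooSooSn => ooKSooSooSn => oooSooSooSn => ooonooSooSn => ooonoonooSn => ooonoonoonn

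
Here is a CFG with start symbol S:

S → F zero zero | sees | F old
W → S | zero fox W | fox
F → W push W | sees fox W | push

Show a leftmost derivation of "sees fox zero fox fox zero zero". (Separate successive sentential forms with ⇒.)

S ⇒ F zero zero ⇒ sees fox W zero zero ⇒ sees fox zero fox W zero zero ⇒ sees fox zero fox fox zero zero

S ⇒ F zero zero   [S → F zero zero]
F zero zero ⇒ sees fox W zero zero   [F → sees fox W]
sees fox W zero zero ⇒ sees fox zero fox W zero zero   [W → zero fox W]
sees fox zero fox W zero zero ⇒ sees fox zero fox fox zero zero   [W → fox]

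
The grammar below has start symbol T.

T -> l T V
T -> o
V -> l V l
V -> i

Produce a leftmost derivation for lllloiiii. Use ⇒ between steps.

T ⇒ lTV ⇒ llTVV ⇒ lllTVVV ⇒ llllTVVVV ⇒ lllloVVVV ⇒ lllloiVVV ⇒ lllloiiVV ⇒ lllloiiiV ⇒ lllloiiii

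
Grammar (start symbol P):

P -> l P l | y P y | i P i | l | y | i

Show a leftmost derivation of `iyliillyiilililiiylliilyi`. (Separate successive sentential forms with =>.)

P => iPi => iyPyi => iylPlyi => iyliPilyi => iyliiPiilyi => iyliilPliilyi => iyliillPlliilyi => iyliillyPylliilyi => iyliillyiPiylliilyi => iyliillyiiPiiylliilyi => iyliillyiilPliiylliilyi => iyliillyiiliPiliiylliilyi => iyliillyiilililiiylliilyi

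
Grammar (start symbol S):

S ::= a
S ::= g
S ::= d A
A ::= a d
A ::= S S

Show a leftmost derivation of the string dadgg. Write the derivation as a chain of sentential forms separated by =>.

S => dA   [S ::= d A]
dA => dSS   [A ::= S S]
dSS => daS   [S ::= a]
daS => dadA   [S ::= d A]
dadA => dadSS   [A ::= S S]
dadSS => dadgS   [S ::= g]
dadgS => dadgg   [S ::= g]

S => dA => dSS => daS => dadA => dadSS => dadgS => dadgg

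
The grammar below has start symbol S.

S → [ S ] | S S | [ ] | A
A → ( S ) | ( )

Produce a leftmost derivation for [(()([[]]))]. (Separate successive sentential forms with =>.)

S => [S] => [A] => [(S)] => [(SS)] => [(AS)] => [(()S)] => [(()A)] => [(()(S))] => [(()([S]))] => [(()([[]]))]

S => [S]   [S → [ S ]]
[S] => [A]   [S → A]
[A] => [(S)]   [A → ( S )]
[(S)] => [(SS)]   [S → S S]
[(SS)] => [(AS)]   [S → A]
[(AS)] => [(()S)]   [A → ( )]
[(()S)] => [(()A)]   [S → A]
[(()A)] => [(()(S))]   [A → ( S )]
[(()(S))] => [(()([S]))]   [S → [ S ]]
[(()([S]))] => [(()([[]]))]   [S → [ ]]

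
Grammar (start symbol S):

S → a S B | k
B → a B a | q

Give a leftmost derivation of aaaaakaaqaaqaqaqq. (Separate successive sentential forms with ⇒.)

S ⇒ aSB   [S → a S B]
aSB ⇒ aaSBB   [S → a S B]
aaSBB ⇒ aaaSBBB   [S → a S B]
aaaSBBB ⇒ aaaaSBBBB   [S → a S B]
aaaaSBBBB ⇒ aaaaaSBBBBB   [S → a S B]
aaaaaSBBBBB ⇒ aaaaakBBBBB   [S → k]
aaaaakBBBBB ⇒ aaaaakaBaBBBB   [B → a B a]
aaaaakaBaBBBB ⇒ aaaaakaaBaaBBBB   [B → a B a]
aaaaakaaBaaBBBB ⇒ aaaaakaaqaaBBBB   [B → q]
aaaaakaaqaaBBBB ⇒ aaaaakaaqaaqBBB   [B → q]
aaaaakaaqaaqBBB ⇒ aaaaakaaqaaqaBaBB   [B → a B a]
aaaaakaaqaaqaBaBB ⇒ aaaaakaaqaaqaqaBB   [B → q]
aaaaakaaqaaqaqaBB ⇒ aaaaakaaqaaqaqaqB   [B → q]
aaaaakaaqaaqaqaqB ⇒ aaaaakaaqaaqaqaqq   [B → q]

S ⇒ aSB ⇒ aaSBB ⇒ aaaSBBB ⇒ aaaaSBBBB ⇒ aaaaaSBBBBB ⇒ aaaaakBBBBB ⇒ aaaaakaBaBBBB ⇒ aaaaakaaBaaBBBB ⇒ aaaaakaaqaaBBBB ⇒ aaaaakaaqaaqBBB ⇒ aaaaakaaqaaqaBaBB ⇒ aaaaakaaqaaqaqaBB ⇒ aaaaakaaqaaqaqaqB ⇒ aaaaakaaqaaqaqaqq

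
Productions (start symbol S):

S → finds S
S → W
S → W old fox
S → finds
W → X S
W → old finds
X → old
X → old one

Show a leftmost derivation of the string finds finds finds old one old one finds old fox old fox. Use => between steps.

S => finds S   [S → finds S]
finds S => finds finds S   [S → finds S]
finds finds S => finds finds finds S   [S → finds S]
finds finds finds S => finds finds finds W old fox   [S → W old fox]
finds finds finds W old fox => finds finds finds X S old fox   [W → X S]
finds finds finds X S old fox => finds finds finds old one S old fox   [X → old one]
finds finds finds old one S old fox => finds finds finds old one W old fox old fox   [S → W old fox]
finds finds finds old one W old fox old fox => finds finds finds old one X S old fox old fox   [W → X S]
finds finds finds old one X S old fox old fox => finds finds finds old one old one S old fox old fox   [X → old one]
finds finds finds old one old one S old fox old fox => finds finds finds old one old one finds old fox old fox   [S → finds]

S => finds S => finds finds S => finds finds finds S => finds finds finds W old fox => finds finds finds X S old fox => finds finds finds old one S old fox => finds finds finds old one W old fox old fox => finds finds finds old one X S old fox old fox => finds finds finds old one old one S old fox old fox => finds finds finds old one old one finds old fox old fox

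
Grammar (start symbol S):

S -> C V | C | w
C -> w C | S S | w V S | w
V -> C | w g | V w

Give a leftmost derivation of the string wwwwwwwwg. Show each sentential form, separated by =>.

S => CV => SSV => CSV => SSSV => CSSV => wCSSV => wwCSSV => wwwCSSV => wwwSSSSV => wwwwSSSV => wwwwwSSV => wwwwwwSV => wwwwwwwV => wwwwwwwwg

S => CV   [S -> C V]
CV => SSV   [C -> S S]
SSV => CSV   [S -> C]
CSV => SSSV   [C -> S S]
SSSV => CSSV   [S -> C]
CSSV => wCSSV   [C -> w C]
wCSSV => wwCSSV   [C -> w C]
wwCSSV => wwwCSSV   [C -> w C]
wwwCSSV => wwwSSSSV   [C -> S S]
wwwSSSSV => wwwwSSSV   [S -> w]
wwwwSSSV => wwwwwSSV   [S -> w]
wwwwwSSV => wwwwwwSV   [S -> w]
wwwwwwSV => wwwwwwwV   [S -> w]
wwwwwwwV => wwwwwwwwg   [V -> w g]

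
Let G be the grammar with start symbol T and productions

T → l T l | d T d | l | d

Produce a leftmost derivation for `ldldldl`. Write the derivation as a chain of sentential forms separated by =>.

T => lTl => ldTdl => ldlTldl => ldldldl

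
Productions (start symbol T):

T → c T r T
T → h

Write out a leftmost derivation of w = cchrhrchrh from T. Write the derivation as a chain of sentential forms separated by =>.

T => cTrT => ccTrTrT => cchrTrT => cchrhrT => cchrhrcTrT => cchrhrchrT => cchrhrchrh

T => cTrT   [T → c T r T]
cTrT => ccTrTrT   [T → c T r T]
ccTrTrT => cchrTrT   [T → h]
cchrTrT => cchrhrT   [T → h]
cchrhrT => cchrhrcTrT   [T → c T r T]
cchrhrcTrT => cchrhrchrT   [T → h]
cchrhrchrT => cchrhrchrh   [T → h]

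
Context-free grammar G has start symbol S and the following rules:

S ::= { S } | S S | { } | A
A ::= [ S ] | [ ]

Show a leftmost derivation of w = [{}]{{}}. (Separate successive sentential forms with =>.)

S => SS => AS => [S]S => [{}]S => [{}]{S} => [{}]{{}}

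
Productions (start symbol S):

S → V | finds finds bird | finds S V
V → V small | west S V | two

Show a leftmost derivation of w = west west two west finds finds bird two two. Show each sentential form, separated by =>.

S => V   [S → V]
V => west S V   [V → west S V]
west S V => west V V   [S → V]
west V V => west west S V V   [V → west S V]
west west S V V => west west V V V   [S → V]
west west V V V => west west two V V   [V → two]
west west two V V => west west two west S V V   [V → west S V]
west west two west S V V => west west two west finds finds bird V V   [S → finds finds bird]
west west two west finds finds bird V V => west west two west finds finds bird two V   [V → two]
west west two west finds finds bird two V => west west two west finds finds bird two two   [V → two]

S => V => west S V => west V V => west west S V V => west west V V V => west west two V V => west west two west S V V => west west two west finds finds bird V V => west west two west finds finds bird two V => west west two west finds finds bird two two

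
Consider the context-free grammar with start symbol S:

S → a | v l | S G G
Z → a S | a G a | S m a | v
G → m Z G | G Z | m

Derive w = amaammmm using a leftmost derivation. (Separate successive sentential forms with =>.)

S => SGG => aGG => amZGG => amaSGG => amaSGGGG => amaaGGGG => amaamGGG => amaammGG => amaammmG => amaammmm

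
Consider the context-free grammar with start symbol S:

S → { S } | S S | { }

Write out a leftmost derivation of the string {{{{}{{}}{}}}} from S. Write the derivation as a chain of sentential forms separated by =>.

S => {S} => {{S}} => {{{S}}} => {{{SS}}} => {{{SSS}}} => {{{{}SS}}} => {{{{}{S}S}}} => {{{{}{{}}S}}} => {{{{}{{}}{}}}}

S => {S}   [S → { S }]
{S} => {{S}}   [S → { S }]
{{S}} => {{{S}}}   [S → { S }]
{{{S}}} => {{{SS}}}   [S → S S]
{{{SS}}} => {{{SSS}}}   [S → S S]
{{{SSS}}} => {{{{}SS}}}   [S → { }]
{{{{}SS}}} => {{{{}{S}S}}}   [S → { S }]
{{{{}{S}S}}} => {{{{}{{}}S}}}   [S → { }]
{{{{}{{}}S}}} => {{{{}{{}}{}}}}   [S → { }]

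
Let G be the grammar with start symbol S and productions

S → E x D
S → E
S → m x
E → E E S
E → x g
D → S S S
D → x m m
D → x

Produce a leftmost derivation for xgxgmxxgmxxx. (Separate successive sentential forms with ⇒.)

S ⇒ ExD ⇒ EESxD ⇒ EESESxD ⇒ xgESESxD ⇒ xgxgSESxD ⇒ xgxgmxESxD ⇒ xgxgmxxgSxD ⇒ xgxgmxxgmxxD ⇒ xgxgmxxgmxxx

S ⇒ ExD   [S → E x D]
ExD ⇒ EESxD   [E → E E S]
EESxD ⇒ EESESxD   [E → E E S]
EESESxD ⇒ xgESESxD   [E → x g]
xgESESxD ⇒ xgxgSESxD   [E → x g]
xgxgSESxD ⇒ xgxgmxESxD   [S → m x]
xgxgmxESxD ⇒ xgxgmxxgSxD   [E → x g]
xgxgmxxgSxD ⇒ xgxgmxxgmxxD   [S → m x]
xgxgmxxgmxxD ⇒ xgxgmxxgmxxx   [D → x]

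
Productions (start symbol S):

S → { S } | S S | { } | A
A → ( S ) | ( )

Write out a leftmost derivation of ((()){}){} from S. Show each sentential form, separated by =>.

S => SS => AS => (S)S => (SS)S => (AS)S => ((S)S)S => ((A)S)S => ((())S)S => ((()){})S => ((()){}){}

S => SS   [S → S S]
SS => AS   [S → A]
AS => (S)S   [A → ( S )]
(S)S => (SS)S   [S → S S]
(SS)S => (AS)S   [S → A]
(AS)S => ((S)S)S   [A → ( S )]
((S)S)S => ((A)S)S   [S → A]
((A)S)S => ((())S)S   [A → ( )]
((())S)S => ((()){})S   [S → { }]
((()){})S => ((()){}){}   [S → { }]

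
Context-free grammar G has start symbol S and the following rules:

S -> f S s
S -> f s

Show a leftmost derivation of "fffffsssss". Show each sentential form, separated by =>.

S => fSs => ffSss => fffSsss => ffffSssss => fffffsssss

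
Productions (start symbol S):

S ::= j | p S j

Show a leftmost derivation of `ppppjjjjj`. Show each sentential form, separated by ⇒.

S ⇒ pSj ⇒ ppSjj ⇒ pppSjjj ⇒ ppppSjjjj ⇒ ppppjjjjj

S ⇒ pSj   [S ::= p S j]
pSj ⇒ ppSjj   [S ::= p S j]
ppSjj ⇒ pppSjjj   [S ::= p S j]
pppSjjj ⇒ ppppSjjjj   [S ::= p S j]
ppppSjjjj ⇒ ppppjjjjj   [S ::= j]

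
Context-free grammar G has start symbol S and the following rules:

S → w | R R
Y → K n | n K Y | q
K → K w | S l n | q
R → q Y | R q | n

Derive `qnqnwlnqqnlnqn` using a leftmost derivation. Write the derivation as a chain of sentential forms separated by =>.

S => RR => qYR => qnKYR => qnSlnYR => qnRRlnYR => qnRqRlnYR => qnqYqRlnYR => qnqnKYqRlnYR => qnqnSlnYqRlnYR => qnqnwlnYqRlnYR => qnqnwlnqqRlnYR => qnqnwlnqqnlnYR => qnqnwlnqqnlnqR => qnqnwlnqqnlnqn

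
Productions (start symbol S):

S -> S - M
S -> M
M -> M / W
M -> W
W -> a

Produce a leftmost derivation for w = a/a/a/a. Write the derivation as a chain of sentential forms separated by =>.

S => M => M/W => M/W/W => M/W/W/W => W/W/W/W => a/W/W/W => a/a/W/W => a/a/a/W => a/a/a/a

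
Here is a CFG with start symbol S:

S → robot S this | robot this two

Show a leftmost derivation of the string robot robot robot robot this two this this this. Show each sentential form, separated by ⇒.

S ⇒ robot S this ⇒ robot robot S this this ⇒ robot robot robot S this this this ⇒ robot robot robot robot this two this this this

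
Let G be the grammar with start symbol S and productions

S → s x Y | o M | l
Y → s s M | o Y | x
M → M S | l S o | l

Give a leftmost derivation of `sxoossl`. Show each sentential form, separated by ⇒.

S ⇒ sxY ⇒ sxoY ⇒ sxooY ⇒ sxoossM ⇒ sxoossl

S ⇒ sxY   [S → s x Y]
sxY ⇒ sxoY   [Y → o Y]
sxoY ⇒ sxooY   [Y → o Y]
sxooY ⇒ sxoossM   [Y → s s M]
sxoossM ⇒ sxoossl   [M → l]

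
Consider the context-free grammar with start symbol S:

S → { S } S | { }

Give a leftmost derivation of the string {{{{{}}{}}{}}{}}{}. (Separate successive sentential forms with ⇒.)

S⇒{S}S⇒{{S}S}S⇒{{{S}S}S}S⇒{{{{S}S}S}S}S⇒{{{{{}}S}S}S}S⇒{{{{{}}{}}S}S}S⇒{{{{{}}{}}{}}S}S⇒{{{{{}}{}}{}}{}}S⇒{{{{{}}{}}{}}{}}{}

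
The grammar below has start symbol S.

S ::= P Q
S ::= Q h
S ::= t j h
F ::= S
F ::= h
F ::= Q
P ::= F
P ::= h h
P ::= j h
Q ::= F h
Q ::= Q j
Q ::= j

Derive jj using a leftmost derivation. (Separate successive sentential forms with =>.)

S => PQ => FQ => QQ => jQ => jj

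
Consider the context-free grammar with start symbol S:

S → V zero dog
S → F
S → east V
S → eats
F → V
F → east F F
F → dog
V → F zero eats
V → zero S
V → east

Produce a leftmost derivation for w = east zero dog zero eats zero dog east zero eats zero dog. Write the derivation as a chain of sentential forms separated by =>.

S => V zero dog => F zero eats zero dog => east F F zero eats zero dog => east V F zero eats zero dog => east zero S F zero eats zero dog => east zero V zero dog F zero eats zero dog => east zero F zero eats zero dog F zero eats zero dog => east zero dog zero eats zero dog F zero eats zero dog => east zero dog zero eats zero dog V zero eats zero dog => east zero dog zero eats zero dog east zero eats zero dog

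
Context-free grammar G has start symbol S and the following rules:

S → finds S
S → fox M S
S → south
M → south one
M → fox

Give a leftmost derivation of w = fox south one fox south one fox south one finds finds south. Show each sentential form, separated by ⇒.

S ⇒ fox M S   [S → fox M S]
fox M S ⇒ fox south one S   [M → south one]
fox south one S ⇒ fox south one fox M S   [S → fox M S]
fox south one fox M S ⇒ fox south one fox south one S   [M → south one]
fox south one fox south one S ⇒ fox south one fox south one fox M S   [S → fox M S]
fox south one fox south one fox M S ⇒ fox south one fox south one fox south one S   [M → south one]
fox south one fox south one fox south one S ⇒ fox south one fox south one fox south one finds S   [S → finds S]
fox south one fox south one fox south one finds S ⇒ fox south one fox south one fox south one finds finds S   [S → finds S]
fox south one fox south one fox south one finds finds S ⇒ fox south one fox south one fox south one finds finds south   [S → south]

S ⇒ fox M S ⇒ fox south one S ⇒ fox south one fox M S ⇒ fox south one fox south one S ⇒ fox south one fox south one fox M S ⇒ fox south one fox south one fox south one S ⇒ fox south one fox south one fox south one finds S ⇒ fox south one fox south one fox south one finds finds S ⇒ fox south one fox south one fox south one finds finds south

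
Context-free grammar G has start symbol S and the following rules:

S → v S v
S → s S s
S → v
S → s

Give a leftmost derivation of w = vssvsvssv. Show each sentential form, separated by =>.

S => vSv => vsSsv => vssSssv => vssvSvssv => vssvsvssv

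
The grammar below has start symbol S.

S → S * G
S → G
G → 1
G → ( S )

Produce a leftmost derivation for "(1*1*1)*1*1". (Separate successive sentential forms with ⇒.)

S ⇒ S*G ⇒ S*G*G ⇒ G*G*G ⇒ (S)*G*G ⇒ (S*G)*G*G ⇒ (S*G*G)*G*G ⇒ (G*G*G)*G*G ⇒ (1*G*G)*G*G ⇒ (1*1*G)*G*G ⇒ (1*1*1)*G*G ⇒ (1*1*1)*1*G ⇒ (1*1*1)*1*1

S ⇒ S*G   [S → S * G]
S*G ⇒ S*G*G   [S → S * G]
S*G*G ⇒ G*G*G   [S → G]
G*G*G ⇒ (S)*G*G   [G → ( S )]
(S)*G*G ⇒ (S*G)*G*G   [S → S * G]
(S*G)*G*G ⇒ (S*G*G)*G*G   [S → S * G]
(S*G*G)*G*G ⇒ (G*G*G)*G*G   [S → G]
(G*G*G)*G*G ⇒ (1*G*G)*G*G   [G → 1]
(1*G*G)*G*G ⇒ (1*1*G)*G*G   [G → 1]
(1*1*G)*G*G ⇒ (1*1*1)*G*G   [G → 1]
(1*1*1)*G*G ⇒ (1*1*1)*1*G   [G → 1]
(1*1*1)*1*G ⇒ (1*1*1)*1*1   [G → 1]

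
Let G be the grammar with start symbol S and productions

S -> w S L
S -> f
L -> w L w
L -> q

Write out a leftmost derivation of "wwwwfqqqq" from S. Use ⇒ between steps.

S⇒wSL⇒wwSLL⇒wwwSLLL⇒wwwwSLLLL⇒wwwwfLLLL⇒wwwwfqLLL⇒wwwwfqqLL⇒wwwwfqqqL⇒wwwwfqqqq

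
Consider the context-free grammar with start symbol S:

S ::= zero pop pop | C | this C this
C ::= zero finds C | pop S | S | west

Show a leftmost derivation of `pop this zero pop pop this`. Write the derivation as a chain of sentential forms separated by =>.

S => C => pop S => pop this C this => pop this S this => pop this zero pop pop this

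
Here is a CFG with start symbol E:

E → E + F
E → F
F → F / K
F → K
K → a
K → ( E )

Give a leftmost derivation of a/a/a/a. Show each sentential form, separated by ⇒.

E ⇒ F   [E → F]
F ⇒ F/K   [F → F / K]
F/K ⇒ F/K/K   [F → F / K]
F/K/K ⇒ F/K/K/K   [F → F / K]
F/K/K/K ⇒ K/K/K/K   [F → K]
K/K/K/K ⇒ a/K/K/K   [K → a]
a/K/K/K ⇒ a/a/K/K   [K → a]
a/a/K/K ⇒ a/a/a/K   [K → a]
a/a/a/K ⇒ a/a/a/a   [K → a]

E⇒F⇒F/K⇒F/K/K⇒F/K/K/K⇒K/K/K/K⇒a/K/K/K⇒a/a/K/K⇒a/a/a/K⇒a/a/a/a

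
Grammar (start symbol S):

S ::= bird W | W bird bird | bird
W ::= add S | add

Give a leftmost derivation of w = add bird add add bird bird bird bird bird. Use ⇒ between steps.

S ⇒ W bird bird ⇒ add S bird bird ⇒ add bird W bird bird ⇒ add bird add S bird bird ⇒ add bird add W bird bird bird bird ⇒ add bird add add S bird bird bird bird ⇒ add bird add add bird bird bird bird bird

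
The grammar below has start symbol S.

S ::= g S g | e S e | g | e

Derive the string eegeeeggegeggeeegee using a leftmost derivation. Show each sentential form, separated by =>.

S => eSe => eeSee => eegSgee => eegeSegee => eegeeSeegee => eegeeeSeeegee => eegeeegSgeeegee => eegeeeggSggeeegee => eegeeeggeSeggeeegee => eegeeeggegeggeeegee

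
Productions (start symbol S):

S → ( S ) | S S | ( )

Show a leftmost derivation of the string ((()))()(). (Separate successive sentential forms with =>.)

S => SS => SSS => (S)SS => ((S))SS => ((()))SS => ((()))()S => ((()))()()

S => SS   [S → S S]
SS => SSS   [S → S S]
SSS => (S)SS   [S → ( S )]
(S)SS => ((S))SS   [S → ( S )]
((S))SS => ((()))SS   [S → ( )]
((()))SS => ((()))()S   [S → ( )]
((()))()S => ((()))()()   [S → ( )]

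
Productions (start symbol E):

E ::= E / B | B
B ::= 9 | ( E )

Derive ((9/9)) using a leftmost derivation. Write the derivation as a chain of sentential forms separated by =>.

E=>B=>(E)=>(B)=>((E))=>((E/B))=>((B/B))=>((9/B))=>((9/9))

E => B   [E ::= B]
B => (E)   [B ::= ( E )]
(E) => (B)   [E ::= B]
(B) => ((E))   [B ::= ( E )]
((E)) => ((E/B))   [E ::= E / B]
((E/B)) => ((B/B))   [E ::= B]
((B/B)) => ((9/B))   [B ::= 9]
((9/B)) => ((9/9))   [B ::= 9]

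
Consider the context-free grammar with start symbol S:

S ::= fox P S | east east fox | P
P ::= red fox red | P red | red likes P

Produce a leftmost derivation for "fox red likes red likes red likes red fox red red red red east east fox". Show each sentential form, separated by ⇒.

S ⇒ fox P S ⇒ fox P red S ⇒ fox red likes P red S ⇒ fox red likes P red red S ⇒ fox red likes P red red red S ⇒ fox red likes red likes P red red red S ⇒ fox red likes red likes red likes P red red red S ⇒ fox red likes red likes red likes red fox red red red red S ⇒ fox red likes red likes red likes red fox red red red red east east fox

S ⇒ fox P S   [S ::= fox P S]
fox P S ⇒ fox P red S   [P ::= P red]
fox P red S ⇒ fox red likes P red S   [P ::= red likes P]
fox red likes P red S ⇒ fox red likes P red red S   [P ::= P red]
fox red likes P red red S ⇒ fox red likes P red red red S   [P ::= P red]
fox red likes P red red red S ⇒ fox red likes red likes P red red red S   [P ::= red likes P]
fox red likes red likes P red red red S ⇒ fox red likes red likes red likes P red red red S   [P ::= red likes P]
fox red likes red likes red likes P red red red S ⇒ fox red likes red likes red likes red fox red red red red S   [P ::= red fox red]
fox red likes red likes red likes red fox red red red red S ⇒ fox red likes red likes red likes red fox red red red red east east fox   [S ::= east east fox]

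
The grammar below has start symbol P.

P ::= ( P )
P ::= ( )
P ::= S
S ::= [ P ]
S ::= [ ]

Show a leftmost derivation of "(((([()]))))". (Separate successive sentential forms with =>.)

P => (P)   [P ::= ( P )]
(P) => ((P))   [P ::= ( P )]
((P)) => (((P)))   [P ::= ( P )]
(((P))) => ((((P))))   [P ::= ( P )]
((((P)))) => ((((S))))   [P ::= S]
((((S)))) => (((([P]))))   [S ::= [ P ]]
(((([P])))) => (((([()]))))   [P ::= ( )]

P => (P) => ((P)) => (((P))) => ((((P)))) => ((((S)))) => (((([P])))) => (((([()]))))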